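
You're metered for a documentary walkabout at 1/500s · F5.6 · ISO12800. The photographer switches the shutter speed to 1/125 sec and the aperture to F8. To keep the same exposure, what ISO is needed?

Shutter speed: 1/500 → 1/250 → 1/125 — 2 stops longer (brighter).
Aperture: f/5.6 → f/8 — 1 stop narrower (darker).
Net change so far: 1 stop brighter. Offset with the ISO: 12800 → 6400.

ISO 6400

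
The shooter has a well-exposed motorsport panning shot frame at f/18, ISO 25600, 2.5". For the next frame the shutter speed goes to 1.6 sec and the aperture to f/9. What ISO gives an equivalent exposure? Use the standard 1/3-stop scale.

ISO 10000

Shutter speed: 2.5 → 2 → 1.6 — 2/3 stop shorter (darker).
Aperture: f/18 → f/16 → f/14 → f/13 → f/11 → f/10 → f/9 — 2 stops larger aperture (brighter).
Net change so far: 1 1/3 stops brighter. Offset with the ISO: 25600 → 20000 → 16000 → 12800 → 10000.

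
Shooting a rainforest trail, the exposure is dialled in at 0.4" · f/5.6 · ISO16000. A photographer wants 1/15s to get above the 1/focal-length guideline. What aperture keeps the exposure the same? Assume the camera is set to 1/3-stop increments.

f/2.2

Shutter speed: 0.4 → 0.3 → 1/4 → 1/5 → 1/6 → 1/8 → 1/10 → 1/13 → 1/15 — 2 2/3 stops shorter (darker).
Need 2 2/3 stops brighter from the aperture: f/5.6 → f/5 → f/4.5 → f/4 → f/3.5 → f/3.2 → f/2.8 → f/2.5 → f/2.2.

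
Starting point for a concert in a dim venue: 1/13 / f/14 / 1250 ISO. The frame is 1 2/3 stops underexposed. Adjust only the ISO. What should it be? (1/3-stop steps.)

ISO 4000

Underexposed by 1 2/3 stops → need 1 2/3 stops brighter.
ISO: 1250 → 1600 → 2000 → 2500 → 3200 → 4000.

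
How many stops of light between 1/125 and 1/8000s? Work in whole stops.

6 stops

1/125 → 1/250 → 1/500 → 1/1000 → 1/2000 → 1/4000 → 1/8000 — count the steps: 6 stops.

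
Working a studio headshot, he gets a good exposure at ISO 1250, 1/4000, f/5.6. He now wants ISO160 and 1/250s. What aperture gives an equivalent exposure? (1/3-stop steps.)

ISO: 1250 → 1000 → 800 → 640 → 500 → 400 → 320 → 250 → 200 → 160 — 3 stops dropped (darker).
Shutter speed: 1/4000 → 1/3200 → 1/2500 → 1/2000 → 1/1600 → 1/1250 → 1/1000 → 1/800 → 1/640 → 1/500 → 1/400 → 1/320 → 1/250 — 4 stops slower (brighter).
Net change so far: 1 stop brighter. Offset with the aperture: f/5.6 → f/6.3 → f/7.1 → f/8.

f/8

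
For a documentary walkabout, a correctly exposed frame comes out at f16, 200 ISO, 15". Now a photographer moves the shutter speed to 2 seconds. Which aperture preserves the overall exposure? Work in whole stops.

Shutter speed: 15 → 8 → 4 → 2 — 3 stops faster (darker).
Need 3 stops brighter from the aperture: f/16 → f/11 → f/8 → f/5.6.

f/5.6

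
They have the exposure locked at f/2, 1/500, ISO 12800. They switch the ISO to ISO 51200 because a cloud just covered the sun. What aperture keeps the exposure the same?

ISO: 12800 → 25600 → 51200 — 2 stops higher (brighter).
Need 2 stops darker from the aperture: f/2 → f/2.8 → f/4.

f/4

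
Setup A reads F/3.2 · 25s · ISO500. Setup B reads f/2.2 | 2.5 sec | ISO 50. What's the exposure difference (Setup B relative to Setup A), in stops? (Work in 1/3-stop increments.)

5 2/3 stops darker

Aperture: f/3.2 → f/2.8 → f/2.5 → f/2.2 — 1 stop wider (brighter).
Shutter speed: 25 → 20 → 15 → 13 → 10 → 8 → 6 → 5 → 4 → 3.2 → 2.5 — 3 1/3 stops shorter (darker).
ISO: 500 → 400 → 320 → 250 → 200 → 160 → 125 → 100 → 80 → 64 → 50 — 3 1/3 stops dropped (darker).
Net: +1 −3 1/3 −3 1/3 = −5 2/3 stops.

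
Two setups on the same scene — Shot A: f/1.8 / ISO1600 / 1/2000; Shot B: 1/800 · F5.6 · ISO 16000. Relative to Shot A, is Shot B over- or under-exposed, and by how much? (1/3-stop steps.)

Aperture: f/1.8 → f/2 → f/2.2 → f/2.5 → f/2.8 → f/3.2 → f/3.5 → f/4 → f/4.5 → f/5 → f/5.6 — 3 1/3 stops narrower (darker).
Shutter speed: 1/2000 → 1/1600 → 1/1250 → 1/1000 → 1/800 — 1 1/3 stops longer (brighter).
ISO: 1600 → 2000 → 2500 → 3200 → 4000 → 5000 → 6400 → 8000 → 10000 → 12800 → 16000 — 3 1/3 stops higher (brighter).
Net: −3 1/3 +1 1/3 +3 1/3 = +1 1/3 stops.

1 1/3 stops brighter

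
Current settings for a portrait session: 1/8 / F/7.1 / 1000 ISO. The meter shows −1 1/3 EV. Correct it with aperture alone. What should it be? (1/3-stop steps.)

Underexposed by 1 1/3 stops → need 1 1/3 stops brighter.
Aperture: f/7.1 → f/6.3 → f/5.6 → f/5 → f/4.5.

f/4.5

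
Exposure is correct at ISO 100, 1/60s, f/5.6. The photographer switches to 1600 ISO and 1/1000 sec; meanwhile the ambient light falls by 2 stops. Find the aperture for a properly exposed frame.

Scene light: 2 stops darker.
ISO: 100 → 200 → 400 → 800 → 1600 — 4 stops raised (brighter).
Shutter speed: 1/60 → 1/125 → 1/250 → 1/500 → 1/1000 — 4 stops faster (darker).
Net so far: 2 stops darker. Aperture: f/5.6 → f/4 → f/2.8.

f/2.8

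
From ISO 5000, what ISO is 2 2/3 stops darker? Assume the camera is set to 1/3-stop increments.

ISO 800

ISO: 5000 → 4000 → 3200 → 2500 → 2000 → 1600 → 1250 → 1000 → 800 — 2 2/3 stops lower (darker).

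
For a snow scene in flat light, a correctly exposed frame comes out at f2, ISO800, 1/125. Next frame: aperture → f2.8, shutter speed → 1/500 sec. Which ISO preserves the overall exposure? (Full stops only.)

Aperture: f/2 → f/2.8 — 1 stop smaller aperture (darker).
Shutter speed: 1/125 → 1/250 → 1/500 — 2 stops faster (darker).
Net change so far: 3 stops darker. Offset with the ISO: 800 → 1600 → 3200 → 6400.

ISO 6400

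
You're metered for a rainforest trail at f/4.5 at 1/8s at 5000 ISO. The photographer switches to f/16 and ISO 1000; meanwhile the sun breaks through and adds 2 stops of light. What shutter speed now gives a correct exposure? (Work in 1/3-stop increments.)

2 s

Scene light: 2 stops brighter.
Aperture: f/4.5 → f/5 → f/5.6 → f/6.3 → f/7.1 → f/8 → f/9 → f/10 → f/11 → f/13 → f/14 → f/16 — 3 2/3 stops stopped down (darker).
ISO: 5000 → 4000 → 3200 → 2500 → 2000 → 1600 → 1250 → 1000 — 2 1/3 stops lower (darker).
Net so far: 4 stops darker. Shutter speed: 1/8 → 1/6 → 1/5 → 1/4 → 0.3 → 0.4 → 0.5 → 0.6 → 0.8 → 1 → 1.3 → 1.6 → 2.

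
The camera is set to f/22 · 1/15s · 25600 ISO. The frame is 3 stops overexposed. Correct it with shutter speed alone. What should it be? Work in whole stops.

1/125s

Overexposed by 3 stops → need 3 stops darker.
Shutter speed: 1/15 → 1/30 → 1/60 → 1/125.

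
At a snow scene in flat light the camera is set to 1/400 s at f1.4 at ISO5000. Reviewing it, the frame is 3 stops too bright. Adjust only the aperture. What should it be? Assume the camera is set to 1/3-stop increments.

Overexposed by 3 stops → need 3 stops darker.
Aperture: f/1.4 → f/1.6 → f/1.8 → f/2 → f/2.2 → f/2.5 → f/2.8 → f/3.2 → f/3.5 → f/4.

f/4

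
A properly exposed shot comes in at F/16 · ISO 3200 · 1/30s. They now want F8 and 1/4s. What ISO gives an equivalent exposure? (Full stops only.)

ISO 100

Aperture: f/16 → f/11 → f/8 — 2 stops larger aperture (brighter).
Shutter speed: 1/30 → 1/15 → 1/8 → 1/4 — 3 stops slower (brighter).
Net change so far: 5 stops brighter. Offset with the ISO: 3200 → 1600 → 800 → 400 → 200 → 100.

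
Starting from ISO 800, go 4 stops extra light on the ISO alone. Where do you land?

ISO 12800

ISO: 800 → 1600 → 3200 → 6400 → 12800 — 4 stops raised (brighter).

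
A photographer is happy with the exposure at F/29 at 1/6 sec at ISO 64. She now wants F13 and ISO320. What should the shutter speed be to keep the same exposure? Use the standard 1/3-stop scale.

Aperture: f/29 → f/25 → f/22 → f/20 → f/18 → f/16 → f/14 → f/13 — 2 1/3 stops larger aperture (brighter).
ISO: 64 → 80 → 100 → 125 → 160 → 200 → 250 → 320 — 2 1/3 stops higher (brighter).
Net change so far: 4 2/3 stops brighter. Offset with the shutter speed: 1/6 → 1/8 → 1/10 → 1/13 → 1/15 → 1/20 → 1/25 → 1/30 → 1/40 → 1/50 → 1/60 → 1/80 → 1/100 → 1/125 → 1/160.

1/160s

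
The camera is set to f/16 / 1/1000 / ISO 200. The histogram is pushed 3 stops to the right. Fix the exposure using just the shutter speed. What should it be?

1/8000s

Overexposed by 3 stops → need 3 stops darker.
Shutter speed: 1/1000 → 1/2000 → 1/4000 → 1/8000.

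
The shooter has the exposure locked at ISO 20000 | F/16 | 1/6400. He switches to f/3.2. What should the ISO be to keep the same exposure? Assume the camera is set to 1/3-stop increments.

ISO 800

Aperture: f/16 → f/14 → f/13 → f/11 → f/10 → f/9 → f/8 → f/7.1 → f/6.3 → f/5.6 → f/5 → f/4.5 → f/4 → f/3.5 → f/3.2 — 4 2/3 stops larger aperture (brighter).
Need 4 2/3 stops darker from the ISO: 20000 → 16000 → 12800 → 10000 → 8000 → 6400 → 5000 → 4000 → 3200 → 2500 → 2000 → 1600 → 1250 → 1000 → 800.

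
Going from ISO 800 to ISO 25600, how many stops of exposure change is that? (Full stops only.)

5 stops

800 → 1600 → 3200 → 6400 → 12800 → 25600 — count the steps: 5 stops.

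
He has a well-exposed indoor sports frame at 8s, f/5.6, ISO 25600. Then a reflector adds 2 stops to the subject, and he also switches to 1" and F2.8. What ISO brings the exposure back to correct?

ISO 12800

Scene light: 2 stops brighter.
Shutter speed: 8 → 4 → 2 → 1 — 3 stops shorter (darker).
Aperture: f/5.6 → f/4 → f/2.8 — 2 stops larger aperture (brighter).
Net so far: 1 stop brighter. ISO: 25600 → 12800.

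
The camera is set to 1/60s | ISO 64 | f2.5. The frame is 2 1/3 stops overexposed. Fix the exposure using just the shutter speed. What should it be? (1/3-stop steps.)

Overexposed by 2 1/3 stops → need 2 1/3 stops darker.
Shutter speed: 1/60 → 1/80 → 1/100 → 1/125 → 1/160 → 1/200 → 1/250 → 1/320.

1/320s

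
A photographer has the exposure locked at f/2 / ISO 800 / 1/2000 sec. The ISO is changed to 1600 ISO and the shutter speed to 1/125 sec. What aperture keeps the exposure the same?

f/11

ISO: 800 → 1600 — 1 stop raised (brighter).
Shutter speed: 1/2000 → 1/1000 → 1/500 → 1/250 → 1/125 — 4 stops slower (brighter).
Net change so far: 5 stops brighter. Offset with the aperture: f/2 → f/2.8 → f/4 → f/5.6 → f/8 → f/11.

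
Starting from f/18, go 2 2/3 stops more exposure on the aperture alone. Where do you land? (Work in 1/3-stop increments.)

f/7.1

Aperture: f/18 → f/16 → f/14 → f/13 → f/11 → f/10 → f/9 → f/8 → f/7.1 — 2 2/3 stops opened up (brighter).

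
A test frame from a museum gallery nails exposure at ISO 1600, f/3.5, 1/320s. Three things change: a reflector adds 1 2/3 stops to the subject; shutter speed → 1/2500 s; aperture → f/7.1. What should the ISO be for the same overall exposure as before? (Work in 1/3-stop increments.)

ISO 16000

Scene light: 1 2/3 stops brighter.
Shutter speed: 1/320 → 1/400 → 1/500 → 1/640 → 1/800 → 1/1000 → 1/1250 → 1/1600 → 1/2000 → 1/2500 — 3 stops shorter (darker).
Aperture: f/3.5 → f/4 → f/4.5 → f/5 → f/5.6 → f/6.3 → f/7.1 — 2 stops smaller aperture (darker).
Net so far: 3 1/3 stops darker. ISO: 1600 → 2000 → 2500 → 3200 → 4000 → 5000 → 6400 → 8000 → 10000 → 12800 → 16000.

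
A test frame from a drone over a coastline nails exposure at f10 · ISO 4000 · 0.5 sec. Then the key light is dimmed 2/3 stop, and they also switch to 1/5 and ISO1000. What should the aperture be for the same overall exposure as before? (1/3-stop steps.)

f/2.5

Scene light: 2/3 stop darker.
Shutter speed: 0.5 → 0.4 → 0.3 → 1/4 → 1/5 — 1 1/3 stops shorter (darker).
ISO: 4000 → 3200 → 2500 → 2000 → 1600 → 1250 → 1000 — 2 stops dropped (darker).
Net so far: 4 stops darker. Aperture: f/10 → f/9 → f/8 → f/7.1 → f/6.3 → f/5.6 → f/5 → f/4.5 → f/4 → f/3.5 → f/3.2 → f/2.8 → f/2.5.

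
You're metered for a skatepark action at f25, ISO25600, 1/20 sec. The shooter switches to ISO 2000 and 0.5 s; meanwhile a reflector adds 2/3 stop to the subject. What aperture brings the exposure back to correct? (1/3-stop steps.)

f/29

Scene light: 2/3 stop brighter.
ISO: 25600 → 20000 → 16000 → 12800 → 10000 → 8000 → 6400 → 5000 → 4000 → 3200 → 2500 → 2000 — 3 2/3 stops dropped (darker).
Shutter speed: 1/20 → 1/15 → 1/13 → 1/10 → 1/8 → 1/6 → 1/5 → 1/4 → 0.3 → 0.4 → 0.5 — 3 1/3 stops longer (brighter).
Net so far: 1/3 stop brighter. Aperture: f/25 → f/29.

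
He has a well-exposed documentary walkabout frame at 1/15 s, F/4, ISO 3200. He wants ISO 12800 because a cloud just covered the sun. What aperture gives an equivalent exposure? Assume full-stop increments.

ISO: 3200 → 6400 → 12800 — 2 stops raised (brighter).
Need 2 stops darker from the aperture: f/4 → f/5.6 → f/8.

f/8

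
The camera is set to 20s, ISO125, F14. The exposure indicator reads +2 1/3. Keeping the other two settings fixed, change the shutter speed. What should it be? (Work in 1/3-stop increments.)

4 s

Overexposed by 2 1/3 stops → need 2 1/3 stops darker.
Shutter speed: 20 → 15 → 13 → 10 → 8 → 6 → 5 → 4.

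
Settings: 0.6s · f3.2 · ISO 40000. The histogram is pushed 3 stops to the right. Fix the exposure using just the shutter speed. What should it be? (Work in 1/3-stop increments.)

1/13s

Overexposed by 3 stops → need 3 stops darker.
Shutter speed: 0.6 → 0.5 → 0.4 → 0.3 → 1/4 → 1/5 → 1/6 → 1/8 → 1/10 → 1/13.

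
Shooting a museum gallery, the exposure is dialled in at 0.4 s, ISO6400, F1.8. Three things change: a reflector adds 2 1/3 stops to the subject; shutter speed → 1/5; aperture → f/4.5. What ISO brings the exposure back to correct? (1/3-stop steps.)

Scene light: 2 1/3 stops brighter.
Shutter speed: 0.4 → 0.3 → 1/4 → 1/5 — 1 stop faster (darker).
Aperture: f/1.8 → f/2 → f/2.2 → f/2.5 → f/2.8 → f/3.2 → f/3.5 → f/4 → f/4.5 — 2 2/3 stops narrower (darker).
Net so far: 1 1/3 stops darker. ISO: 6400 → 8000 → 10000 → 12800 → 16000.

ISO 16000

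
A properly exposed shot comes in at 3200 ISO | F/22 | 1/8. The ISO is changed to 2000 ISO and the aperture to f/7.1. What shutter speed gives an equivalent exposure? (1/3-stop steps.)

ISO: 3200 → 2500 → 2000 — 2/3 stop dropped (darker).
Aperture: f/22 → f/20 → f/18 → f/16 → f/14 → f/13 → f/11 → f/10 → f/9 → f/8 → f/7.1 — 3 1/3 stops wider (brighter).
Net change so far: 2 2/3 stops brighter. Offset with the shutter speed: 1/8 → 1/10 → 1/13 → 1/15 → 1/20 → 1/25 → 1/30 → 1/40 → 1/50.

1/50s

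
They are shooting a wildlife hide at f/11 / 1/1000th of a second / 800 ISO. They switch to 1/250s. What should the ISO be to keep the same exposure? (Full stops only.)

Shutter speed: 1/1000 → 1/500 → 1/250 — 2 stops longer (brighter).
Need 2 stops darker from the ISO: 800 → 400 → 200.

ISO 200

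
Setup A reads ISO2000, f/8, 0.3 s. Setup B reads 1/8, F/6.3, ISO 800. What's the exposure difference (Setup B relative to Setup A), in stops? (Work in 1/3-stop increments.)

2 stops darker

Aperture: f/8 → f/7.1 → f/6.3 — 2/3 stop opened up (brighter).
Shutter speed: 0.3 → 1/4 → 1/5 → 1/6 → 1/8 — 1 1/3 stops shorter (darker).
ISO: 2000 → 1600 → 1250 → 1000 → 800 — 1 1/3 stops dropped (darker).
Net: +2/3 −1 1/3 −1 1/3 = −2 stops.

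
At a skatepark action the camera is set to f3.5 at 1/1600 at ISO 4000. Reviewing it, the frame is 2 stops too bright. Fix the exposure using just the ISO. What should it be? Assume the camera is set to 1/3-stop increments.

ISO 1000

Overexposed by 2 stops → need 2 stops darker.
ISO: 4000 → 3200 → 2500 → 2000 → 1600 → 1250 → 1000.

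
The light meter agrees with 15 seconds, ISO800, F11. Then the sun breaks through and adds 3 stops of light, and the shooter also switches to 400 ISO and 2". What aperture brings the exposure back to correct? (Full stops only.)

f/8

Scene light: 3 stops brighter.
ISO: 800 → 400 — 1 stop dropped (darker).
Shutter speed: 15 → 8 → 4 → 2 — 3 stops shorter (darker).
Net so far: 1 stop darker. Aperture: f/11 → f/8.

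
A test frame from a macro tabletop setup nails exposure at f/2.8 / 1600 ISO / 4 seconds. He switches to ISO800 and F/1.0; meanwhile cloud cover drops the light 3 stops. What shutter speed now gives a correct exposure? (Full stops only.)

8 s

Scene light: 3 stops darker.
ISO: 1600 → 800 — 1 stop dropped (darker).
Aperture: f/2.8 → f/2 → f/1.4 → f/1.0 — 3 stops opened up (brighter).
Net so far: 1 stop darker. Shutter speed: 4 → 8.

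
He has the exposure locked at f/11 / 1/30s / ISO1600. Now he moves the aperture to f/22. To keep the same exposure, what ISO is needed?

ISO 6400

Aperture: f/11 → f/16 → f/22 — 2 stops narrower (darker).
Need 2 stops brighter from the ISO: 1600 → 3200 → 6400.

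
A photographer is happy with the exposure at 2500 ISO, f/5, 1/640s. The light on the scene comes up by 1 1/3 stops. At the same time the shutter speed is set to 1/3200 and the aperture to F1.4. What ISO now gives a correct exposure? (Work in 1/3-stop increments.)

Scene light: 1 1/3 stops brighter.
Shutter speed: 1/640 → 1/800 → 1/1000 → 1/1250 → 1/1600 → 1/2000 → 1/2500 → 1/3200 — 2 1/3 stops shorter (darker).
Aperture: f/5 → f/4.5 → f/4 → f/3.5 → f/3.2 → f/2.8 → f/2.5 → f/2.2 → f/2 → f/1.8 → f/1.6 → f/1.4 — 3 2/3 stops wider (brighter).
Net so far: 2 2/3 stops brighter. ISO: 2500 → 2000 → 1600 → 1250 → 1000 → 800 → 640 → 500 → 400.

ISO 400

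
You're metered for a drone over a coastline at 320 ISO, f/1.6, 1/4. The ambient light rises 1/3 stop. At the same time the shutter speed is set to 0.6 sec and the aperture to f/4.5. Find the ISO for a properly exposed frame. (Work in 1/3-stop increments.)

Scene light: 1/3 stop brighter.
Shutter speed: 1/4 → 0.3 → 0.4 → 0.5 → 0.6 — 1 1/3 stops longer (brighter).
Aperture: f/1.6 → f/1.8 → f/2 → f/2.2 → f/2.5 → f/2.8 → f/3.2 → f/3.5 → f/4 → f/4.5 — 3 stops stopped down (darker).
Net so far: 1 1/3 stops darker. ISO: 320 → 400 → 500 → 640 → 800.

ISO 800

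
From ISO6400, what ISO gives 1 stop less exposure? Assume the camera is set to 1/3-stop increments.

ISO: 6400 → 5000 → 4000 → 3200 — 1 stop lower (darker).

ISO 3200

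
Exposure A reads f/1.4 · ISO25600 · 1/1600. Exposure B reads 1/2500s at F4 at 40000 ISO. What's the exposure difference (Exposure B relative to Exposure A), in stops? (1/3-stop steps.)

Aperture: f/1.4 → f/1.6 → f/1.8 → f/2 → f/2.2 → f/2.5 → f/2.8 → f/3.2 → f/3.5 → f/4 — 3 stops smaller aperture (darker).
Shutter speed: 1/1600 → 1/2000 → 1/2500 — 2/3 stop faster (darker).
ISO: 25600 → 32000 → 40000 — 2/3 stop raised (brighter).
Net: −3 −2/3 +2/3 = −3 stops.

3 stops darker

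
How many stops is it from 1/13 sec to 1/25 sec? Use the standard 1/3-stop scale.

1 stop

1/13 → 1/15 → 1/20 → 1/25 — count the steps: 3 third-stops = 1 stop.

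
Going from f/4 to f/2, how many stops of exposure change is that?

2 stops

f/4 → f/2.8 → f/2 — count the steps: 2 stops.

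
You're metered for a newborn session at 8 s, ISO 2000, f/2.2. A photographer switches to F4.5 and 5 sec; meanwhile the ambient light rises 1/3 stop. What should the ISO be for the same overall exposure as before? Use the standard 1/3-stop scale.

Scene light: 1/3 stop brighter.
Aperture: f/2.2 → f/2.5 → f/2.8 → f/3.2 → f/3.5 → f/4 → f/4.5 — 2 stops smaller aperture (darker).
Shutter speed: 8 → 6 → 5 — 2/3 stop faster (darker).
Net so far: 2 1/3 stops darker. ISO: 2000 → 2500 → 3200 → 4000 → 5000 → 6400 → 8000 → 10000.

ISO 10000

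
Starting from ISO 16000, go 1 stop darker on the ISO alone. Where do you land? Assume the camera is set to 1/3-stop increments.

ISO: 16000 → 12800 → 10000 → 8000 — 1 stop dropped (darker).

ISO 8000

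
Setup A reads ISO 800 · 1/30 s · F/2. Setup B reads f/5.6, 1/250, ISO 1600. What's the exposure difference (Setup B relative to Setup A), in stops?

Aperture: f/2 → f/2.8 → f/4 → f/5.6 — 3 stops smaller aperture (darker).
Shutter speed: 1/30 → 1/60 → 1/125 → 1/250 — 3 stops faster (darker).
ISO: 800 → 1600 — 1 stop raised (brighter).
Net: −3 −3 +1 = −5 stops.

5 stops darker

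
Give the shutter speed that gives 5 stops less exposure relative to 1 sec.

Shutter speed: 1 → 1/2 → 1/4 → 1/8 → 1/15 → 1/30 — 5 stops shorter (darker).

1/30s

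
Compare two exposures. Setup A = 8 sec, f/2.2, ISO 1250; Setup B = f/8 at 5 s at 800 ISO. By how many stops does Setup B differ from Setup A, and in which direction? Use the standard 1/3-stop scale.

5 stops darker

Aperture: f/2.2 → f/2.5 → f/2.8 → f/3.2 → f/3.5 → f/4 → f/4.5 → f/5 → f/5.6 → f/6.3 → f/7.1 → f/8 — 3 2/3 stops stopped down (darker).
Shutter speed: 8 → 6 → 5 — 2/3 stop shorter (darker).
ISO: 1250 → 1000 → 800 — 2/3 stop dropped (darker).
Net: −3 2/3 −2/3 −2/3 = −5 stops.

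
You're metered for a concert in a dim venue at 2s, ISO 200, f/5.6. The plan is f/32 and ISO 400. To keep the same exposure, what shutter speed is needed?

30 s

Aperture: f/5.6 → f/8 → f/11 → f/16 → f/22 → f/32 — 5 stops smaller aperture (darker).
ISO: 200 → 400 — 1 stop higher (brighter).
Net change so far: 4 stops darker. Offset with the shutter speed: 2 → 4 → 8 → 15 → 30.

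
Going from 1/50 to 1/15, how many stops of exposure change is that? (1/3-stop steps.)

1 2/3 stops

1/50 → 1/40 → 1/30 → 1/25 → 1/20 → 1/15 — count the steps: 5 third-stops = 1 2/3 stops.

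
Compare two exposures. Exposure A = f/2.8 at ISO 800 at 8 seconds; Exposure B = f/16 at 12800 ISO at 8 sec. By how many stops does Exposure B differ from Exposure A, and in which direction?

1 stop darker

Aperture: f/2.8 → f/4 → f/5.6 → f/8 → f/11 → f/16 — 5 stops narrower (darker).
Shutter speed: unchanged.
ISO: 800 → 1600 → 3200 → 6400 → 12800 — 4 stops higher (brighter).
Net: −5 +4 = −1 stop.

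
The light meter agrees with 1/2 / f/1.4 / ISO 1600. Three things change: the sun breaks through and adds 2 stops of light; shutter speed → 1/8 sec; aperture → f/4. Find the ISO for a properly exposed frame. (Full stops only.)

ISO 12800

Scene light: 2 stops brighter.
Shutter speed: 1/2 → 1/4 → 1/8 — 2 stops shorter (darker).
Aperture: f/1.4 → f/2 → f/2.8 → f/4 — 3 stops smaller aperture (darker).
Net so far: 3 stops darker. ISO: 1600 → 3200 → 6400 → 12800.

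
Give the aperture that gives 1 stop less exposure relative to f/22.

f/32

Aperture: f/22 → f/32 — 1 stop smaller aperture (darker).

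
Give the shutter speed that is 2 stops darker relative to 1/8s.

Shutter speed: 1/8 → 1/15 → 1/30 — 2 stops shorter (darker).

1/30s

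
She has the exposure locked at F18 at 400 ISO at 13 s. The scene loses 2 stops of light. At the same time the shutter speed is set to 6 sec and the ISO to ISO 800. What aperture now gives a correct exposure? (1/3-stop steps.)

Scene light: 2 stops darker.
Shutter speed: 13 → 10 → 8 → 6 — 1 stop faster (darker).
ISO: 400 → 500 → 640 → 800 — 1 stop higher (brighter).
Net so far: 2 stops darker. Aperture: f/18 → f/16 → f/14 → f/13 → f/11 → f/10 → f/9.

f/9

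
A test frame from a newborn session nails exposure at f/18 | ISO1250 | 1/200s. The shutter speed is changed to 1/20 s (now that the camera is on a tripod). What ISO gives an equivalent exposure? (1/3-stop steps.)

ISO 125

Shutter speed: 1/200 → 1/160 → 1/125 → 1/100 → 1/80 → 1/60 → 1/50 → 1/40 → 1/30 → 1/25 → 1/20 — 3 1/3 stops longer (brighter).
Need 3 1/3 stops darker from the ISO: 1250 → 1000 → 800 → 640 → 500 → 400 → 320 → 250 → 200 → 160 → 125.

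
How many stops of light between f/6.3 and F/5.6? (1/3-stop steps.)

f/6.3 → f/5.6 — count the steps: 1 third-stops = 1/3 stop.

1/3 stop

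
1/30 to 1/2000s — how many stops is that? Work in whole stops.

1/30 → 1/60 → 1/125 → 1/250 → 1/500 → 1/1000 → 1/2000 — count the steps: 6 stops.

6 stops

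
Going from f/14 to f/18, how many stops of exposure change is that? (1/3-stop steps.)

f/14 → f/16 → f/18 — count the steps: 2 third-stops = 2/3 stop.

2/3 stop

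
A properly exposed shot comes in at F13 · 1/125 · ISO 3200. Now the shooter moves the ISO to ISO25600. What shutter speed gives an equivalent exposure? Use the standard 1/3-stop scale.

1/1000s

ISO: 3200 → 4000 → 5000 → 6400 → 8000 → 10000 → 12800 → 16000 → 20000 → 25600 — 3 stops higher (brighter).
Need 3 stops darker from the shutter speed: 1/125 → 1/160 → 1/200 → 1/250 → 1/320 → 1/400 → 1/500 → 1/640 → 1/800 → 1/1000.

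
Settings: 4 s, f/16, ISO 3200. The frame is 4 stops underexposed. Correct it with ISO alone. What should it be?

Underexposed by 4 stops → need 4 stops brighter.
ISO: 3200 → 6400 → 12800 → 25600 → 51200.

ISO 51200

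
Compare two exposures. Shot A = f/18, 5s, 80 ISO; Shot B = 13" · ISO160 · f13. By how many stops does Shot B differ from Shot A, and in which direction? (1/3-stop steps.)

Aperture: f/18 → f/16 → f/14 → f/13 — 1 stop opened up (brighter).
Shutter speed: 5 → 6 → 8 → 10 → 13 — 1 1/3 stops longer (brighter).
ISO: 80 → 100 → 125 → 160 — 1 stop raised (brighter).
Net: +1 +1 1/3 +1 = +3 1/3 stops.

3 1/3 stops brighter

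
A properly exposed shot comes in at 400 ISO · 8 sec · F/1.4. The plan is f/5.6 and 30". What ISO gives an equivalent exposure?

Aperture: f/1.4 → f/2 → f/2.8 → f/4 → f/5.6 — 4 stops stopped down (darker).
Shutter speed: 8 → 15 → 30 — 2 stops longer (brighter).
Net change so far: 2 stops darker. Offset with the ISO: 400 → 800 → 1600.

ISO 1600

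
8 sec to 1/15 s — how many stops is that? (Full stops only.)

7 stops

8 → 4 → 2 → 1 → 1/2 → 1/4 → 1/8 → 1/15 — count the steps: 7 stops.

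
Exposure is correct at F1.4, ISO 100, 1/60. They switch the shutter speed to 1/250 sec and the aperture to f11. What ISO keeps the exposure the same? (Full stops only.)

ISO 25600

Shutter speed: 1/60 → 1/125 → 1/250 — 2 stops faster (darker).
Aperture: f/1.4 → f/2 → f/2.8 → f/4 → f/5.6 → f/8 → f/11 — 6 stops narrower (darker).
Net change so far: 8 stops darker. Offset with the ISO: 100 → 200 → 400 → 800 → 1600 → 3200 → 6400 → 12800 → 25600.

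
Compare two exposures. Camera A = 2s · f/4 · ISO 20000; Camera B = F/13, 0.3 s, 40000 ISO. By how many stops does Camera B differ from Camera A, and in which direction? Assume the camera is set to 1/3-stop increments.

5 stops darker

Aperture: f/4 → f/4.5 → f/5 → f/5.6 → f/6.3 → f/7.1 → f/8 → f/9 → f/10 → f/11 → f/13 — 3 1/3 stops stopped down (darker).
Shutter speed: 2 → 1.6 → 1.3 → 1 → 0.8 → 0.6 → 0.5 → 0.4 → 0.3 — 2 2/3 stops faster (darker).
ISO: 20000 → 25600 → 32000 → 40000 — 1 stop higher (brighter).
Net: −3 1/3 −2 2/3 +1 = −5 stops.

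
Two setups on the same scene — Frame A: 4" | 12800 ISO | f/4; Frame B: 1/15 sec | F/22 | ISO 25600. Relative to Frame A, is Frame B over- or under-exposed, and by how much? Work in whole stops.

Aperture: f/4 → f/5.6 → f/8 → f/11 → f/16 → f/22 — 5 stops narrower (darker).
Shutter speed: 4 → 2 → 1 → 1/2 → 1/4 → 1/8 → 1/15 — 6 stops faster (darker).
ISO: 12800 → 25600 — 1 stop higher (brighter).
Net: −5 −6 +1 = −10 stops.

10 stops darker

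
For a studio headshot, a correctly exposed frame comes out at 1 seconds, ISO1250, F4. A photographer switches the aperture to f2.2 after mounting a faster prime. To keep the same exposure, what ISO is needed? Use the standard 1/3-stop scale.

ISO 400

Aperture: f/4 → f/3.5 → f/3.2 → f/2.8 → f/2.5 → f/2.2 — 1 2/3 stops opened up (brighter).
Need 1 2/3 stops darker from the ISO: 1250 → 1000 → 800 → 640 → 500 → 400.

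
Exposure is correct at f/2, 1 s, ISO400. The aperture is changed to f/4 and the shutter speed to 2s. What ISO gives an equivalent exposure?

Aperture: f/2 → f/2.8 → f/4 — 2 stops narrower (darker).
Shutter speed: 1 → 2 — 1 stop longer (brighter).
Net change so far: 1 stop darker. Offset with the ISO: 400 → 800.

ISO 800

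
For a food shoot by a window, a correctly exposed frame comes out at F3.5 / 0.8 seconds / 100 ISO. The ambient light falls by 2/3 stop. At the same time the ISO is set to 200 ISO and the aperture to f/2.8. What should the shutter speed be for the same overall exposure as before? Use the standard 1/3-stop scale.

0.4 s

Scene light: 2/3 stop darker.
ISO: 100 → 125 → 160 → 200 — 1 stop higher (brighter).
Aperture: f/3.5 → f/3.2 → f/2.8 — 2/3 stop larger aperture (brighter).
Net so far: 1 stop brighter. Shutter speed: 0.8 → 0.6 → 0.5 → 0.4.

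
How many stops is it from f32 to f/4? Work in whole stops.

6 stops

f/32 → f/22 → f/16 → f/11 → f/8 → f/5.6 → f/4 — count the steps: 6 stops.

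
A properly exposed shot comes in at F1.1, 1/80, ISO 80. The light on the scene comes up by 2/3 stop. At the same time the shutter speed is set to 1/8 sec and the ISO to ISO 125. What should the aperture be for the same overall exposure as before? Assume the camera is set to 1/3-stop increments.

Scene light: 2/3 stop brighter.
Shutter speed: 1/80 → 1/60 → 1/50 → 1/40 → 1/30 → 1/25 → 1/20 → 1/15 → 1/13 → 1/10 → 1/8 — 3 1/3 stops slower (brighter).
ISO: 80 → 100 → 125 — 2/3 stop raised (brighter).
Net so far: 4 2/3 stops brighter. Aperture: f/1.1 → f/1.2 → f/1.4 → f/1.6 → f/1.8 → f/2 → f/2.2 → f/2.5 → f/2.8 → f/3.2 → f/3.5 → f/4 → f/4.5 → f/5 → f/5.6.

f/5.6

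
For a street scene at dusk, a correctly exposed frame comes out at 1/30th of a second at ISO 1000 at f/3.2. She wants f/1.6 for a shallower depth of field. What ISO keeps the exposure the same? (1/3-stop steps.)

ISO 250

Aperture: f/3.2 → f/2.8 → f/2.5 → f/2.2 → f/2 → f/1.8 → f/1.6 — 2 stops wider (brighter).
Need 2 stops darker from the ISO: 1000 → 800 → 640 → 500 → 400 → 320 → 250.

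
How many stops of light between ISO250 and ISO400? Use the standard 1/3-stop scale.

2/3 stop

250 → 320 → 400 — count the steps: 2 third-stops = 2/3 stop.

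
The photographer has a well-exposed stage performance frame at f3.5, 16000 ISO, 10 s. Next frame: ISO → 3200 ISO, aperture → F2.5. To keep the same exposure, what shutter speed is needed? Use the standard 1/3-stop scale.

25 s

ISO: 16000 → 12800 → 10000 → 8000 → 6400 → 5000 → 4000 → 3200 — 2 1/3 stops lower (darker).
Aperture: f/3.5 → f/3.2 → f/2.8 → f/2.5 — 1 stop opened up (brighter).
Net change so far: 1 1/3 stops darker. Offset with the shutter speed: 10 → 13 → 15 → 20 → 25.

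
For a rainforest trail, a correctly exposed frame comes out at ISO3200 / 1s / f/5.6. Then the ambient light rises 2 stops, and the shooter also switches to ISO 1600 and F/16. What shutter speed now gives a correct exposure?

4 s

Scene light: 2 stops brighter.
ISO: 3200 → 1600 — 1 stop lower (darker).
Aperture: f/5.6 → f/8 → f/11 → f/16 — 3 stops stopped down (darker).
Net so far: 2 stops darker. Shutter speed: 1 → 2 → 4.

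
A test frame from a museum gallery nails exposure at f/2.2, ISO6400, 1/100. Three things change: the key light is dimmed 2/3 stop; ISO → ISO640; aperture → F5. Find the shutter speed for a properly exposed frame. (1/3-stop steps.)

Scene light: 2/3 stop darker.
ISO: 6400 → 5000 → 4000 → 3200 → 2500 → 2000 → 1600 → 1250 → 1000 → 800 → 640 — 3 1/3 stops lower (darker).
Aperture: f/2.2 → f/2.5 → f/2.8 → f/3.2 → f/3.5 → f/4 → f/4.5 → f/5 — 2 1/3 stops stopped down (darker).
Net so far: 6 1/3 stops darker. Shutter speed: 1/100 → 1/80 → 1/60 → 1/50 → 1/40 → 1/30 → 1/25 → 1/20 → 1/15 → 1/13 → 1/10 → 1/8 → 1/6 → 1/5 → 1/4 → 0.3 → 0.4 → 0.5 → 0.6 → 0.8.

0.8 s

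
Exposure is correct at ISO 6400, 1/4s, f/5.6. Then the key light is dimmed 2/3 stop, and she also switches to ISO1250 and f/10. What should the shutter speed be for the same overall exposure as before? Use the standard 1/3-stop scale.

Scene light: 2/3 stop darker.
ISO: 6400 → 5000 → 4000 → 3200 → 2500 → 2000 → 1600 → 1250 — 2 1/3 stops lower (darker).
Aperture: f/5.6 → f/6.3 → f/7.1 → f/8 → f/9 → f/10 — 1 2/3 stops stopped down (darker).
Net so far: 4 2/3 stops darker. Shutter speed: 1/4 → 0.3 → 0.4 → 0.5 → 0.6 → 0.8 → 1 → 1.3 → 1.6 → 2 → 2.5 → 3.2 → 4 → 5 → 6.

6 s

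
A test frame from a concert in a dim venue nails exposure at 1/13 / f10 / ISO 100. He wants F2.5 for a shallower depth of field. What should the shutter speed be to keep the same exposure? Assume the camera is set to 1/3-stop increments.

1/200s

Aperture: f/10 → f/9 → f/8 → f/7.1 → f/6.3 → f/5.6 → f/5 → f/4.5 → f/4 → f/3.5 → f/3.2 → f/2.8 → f/2.5 — 4 stops opened up (brighter).
Need 4 stops darker from the shutter speed: 1/13 → 1/15 → 1/20 → 1/25 → 1/30 → 1/40 → 1/50 → 1/60 → 1/80 → 1/100 → 1/125 → 1/160 → 1/200.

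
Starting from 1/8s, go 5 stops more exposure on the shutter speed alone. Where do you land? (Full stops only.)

4 s

Shutter speed: 1/8 → 1/4 → 1/2 → 1 → 2 → 4 — 5 stops slower (brighter).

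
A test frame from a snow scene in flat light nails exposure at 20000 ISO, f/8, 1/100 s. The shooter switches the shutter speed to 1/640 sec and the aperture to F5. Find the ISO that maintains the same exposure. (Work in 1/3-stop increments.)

ISO 51200

Shutter speed: 1/100 → 1/125 → 1/160 → 1/200 → 1/250 → 1/320 → 1/400 → 1/500 → 1/640 — 2 2/3 stops faster (darker).
Aperture: f/8 → f/7.1 → f/6.3 → f/5.6 → f/5 — 1 1/3 stops opened up (brighter).
Net change so far: 1 1/3 stops darker. Offset with the ISO: 20000 → 25600 → 32000 → 40000 → 51200.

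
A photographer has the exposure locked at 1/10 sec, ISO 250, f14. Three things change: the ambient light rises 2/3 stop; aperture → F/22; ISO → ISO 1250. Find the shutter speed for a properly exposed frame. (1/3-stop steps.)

1/30s

Scene light: 2/3 stop brighter.
Aperture: f/14 → f/16 → f/18 → f/20 → f/22 — 1 1/3 stops smaller aperture (darker).
ISO: 250 → 320 → 400 → 500 → 640 → 800 → 1000 → 1250 — 2 1/3 stops higher (brighter).
Net so far: 1 2/3 stops brighter. Shutter speed: 1/10 → 1/13 → 1/15 → 1/20 → 1/25 → 1/30.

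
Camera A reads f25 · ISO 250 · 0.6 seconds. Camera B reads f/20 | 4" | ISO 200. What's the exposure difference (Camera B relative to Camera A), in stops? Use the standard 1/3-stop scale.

Aperture: f/25 → f/22 → f/20 — 2/3 stop larger aperture (brighter).
Shutter speed: 0.6 → 0.8 → 1 → 1.3 → 1.6 → 2 → 2.5 → 3.2 → 4 — 2 2/3 stops slower (brighter).
ISO: 250 → 200 — 1/3 stop dropped (darker).
Net: +2/3 +2 2/3 −1/3 = +3 stops.

3 stops brighter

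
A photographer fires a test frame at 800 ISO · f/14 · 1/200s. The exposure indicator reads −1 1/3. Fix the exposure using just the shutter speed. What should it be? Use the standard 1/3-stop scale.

Underexposed by 1 1/3 stops → need 1 1/3 stops brighter.
Shutter speed: 1/200 → 1/160 → 1/125 → 1/100 → 1/80.

1/80s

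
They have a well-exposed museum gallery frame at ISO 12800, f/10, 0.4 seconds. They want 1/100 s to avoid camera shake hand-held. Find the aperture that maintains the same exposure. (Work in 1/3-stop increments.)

Shutter speed: 0.4 → 0.3 → 1/4 → 1/5 → 1/6 → 1/8 → 1/10 → 1/13 → 1/15 → 1/20 → 1/25 → 1/30 → 1/40 → 1/50 → 1/60 → 1/80 → 1/100 — 5 1/3 stops shorter (darker).
Need 5 1/3 stops brighter from the aperture: f/10 → f/9 → f/8 → f/7.1 → f/6.3 → f/5.6 → f/5 → f/4.5 → f/4 → f/3.5 → f/3.2 → f/2.8 → f/2.5 → f/2.2 → f/2 → f/1.8 → f/1.6.

f/1.6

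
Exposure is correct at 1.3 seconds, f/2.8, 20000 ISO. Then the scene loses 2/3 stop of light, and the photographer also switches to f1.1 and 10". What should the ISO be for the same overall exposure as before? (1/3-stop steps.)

Scene light: 2/3 stop darker.
Aperture: f/2.8 → f/2.5 → f/2.2 → f/2 → f/1.8 → f/1.6 → f/1.4 → f/1.2 → f/1.1 — 2 2/3 stops opened up (brighter).
Shutter speed: 1.3 → 1.6 → 2 → 2.5 → 3.2 → 4 → 5 → 6 → 8 → 10 — 3 stops slower (brighter).
Net so far: 5 stops brighter. ISO: 20000 → 16000 → 12800 → 10000 → 8000 → 6400 → 5000 → 4000 → 3200 → 2500 → 2000 → 1600 → 1250 → 1000 → 800 → 640.

ISO 640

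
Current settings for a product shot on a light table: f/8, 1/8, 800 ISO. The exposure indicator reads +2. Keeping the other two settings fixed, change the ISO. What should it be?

Overexposed by 2 stops → need 2 stops darker.
ISO: 800 → 400 → 200.

ISO 200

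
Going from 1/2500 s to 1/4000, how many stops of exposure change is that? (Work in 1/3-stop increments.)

2/3 stop

1/2500 → 1/3200 → 1/4000 — count the steps: 2 third-stops = 2/3 stop.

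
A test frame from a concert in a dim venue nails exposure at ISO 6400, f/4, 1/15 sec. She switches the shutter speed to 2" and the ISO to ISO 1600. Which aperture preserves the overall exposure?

f/11

Shutter speed: 1/15 → 1/8 → 1/4 → 1/2 → 1 → 2 — 5 stops slower (brighter).
ISO: 6400 → 3200 → 1600 — 2 stops lower (darker).
Net change so far: 3 stops brighter. Offset with the aperture: f/4 → f/5.6 → f/8 → f/11.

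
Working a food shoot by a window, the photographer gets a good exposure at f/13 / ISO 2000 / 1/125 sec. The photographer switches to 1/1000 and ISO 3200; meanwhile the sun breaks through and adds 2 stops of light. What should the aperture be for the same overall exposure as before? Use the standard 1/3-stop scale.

Scene light: 2 stops brighter.
Shutter speed: 1/125 → 1/160 → 1/200 → 1/250 → 1/320 → 1/400 → 1/500 → 1/640 → 1/800 → 1/1000 — 3 stops faster (darker).
ISO: 2000 → 2500 → 3200 — 2/3 stop higher (brighter).
Net so far: 1/3 stop darker. Aperture: f/13 → f/11.

f/11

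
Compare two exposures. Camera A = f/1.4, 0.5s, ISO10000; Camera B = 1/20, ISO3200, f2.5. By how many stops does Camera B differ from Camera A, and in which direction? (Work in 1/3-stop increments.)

6 2/3 stops darker

Aperture: f/1.4 → f/1.6 → f/1.8 → f/2 → f/2.2 → f/2.5 — 1 2/3 stops smaller aperture (darker).
Shutter speed: 0.5 → 0.4 → 0.3 → 1/4 → 1/5 → 1/6 → 1/8 → 1/10 → 1/13 → 1/15 → 1/20 — 3 1/3 stops shorter (darker).
ISO: 10000 → 8000 → 6400 → 5000 → 4000 → 3200 — 1 2/3 stops dropped (darker).
Net: −1 2/3 −3 1/3 −1 2/3 = −6 2/3 stops.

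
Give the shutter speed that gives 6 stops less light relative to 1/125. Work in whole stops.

Shutter speed: 1/125 → 1/250 → 1/500 → 1/1000 → 1/2000 → 1/4000 → 1/8000 — 6 stops shorter (darker).

1/8000s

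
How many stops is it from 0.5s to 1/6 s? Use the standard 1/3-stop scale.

0.5 → 0.4 → 0.3 → 1/4 → 1/5 → 1/6 — count the steps: 5 third-stops = 1 2/3 stops.

1 2/3 stops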